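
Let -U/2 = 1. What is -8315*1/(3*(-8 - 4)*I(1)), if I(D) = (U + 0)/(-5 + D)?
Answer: 8315/18 ≈ 461.94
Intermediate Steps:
U = -2 (U = -2*1 = -2)
I(D) = -2/(-5 + D) (I(D) = (-2 + 0)/(-5 + D) = -2/(-5 + D))
-8315*1/(3*(-8 - 4)*I(1)) = -8315*2/(3*(-8 - 4)) = -8315/((3*(-12))*(-2/(-4))) = -8315/((-(-72)*(-1)/4)) = -8315/((-36*½)) = -8315/(-18) = -8315*(-1/18) = 8315/18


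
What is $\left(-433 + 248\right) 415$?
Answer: $-76775$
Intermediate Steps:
$\left(-433 + 248\right) 415 = \left(-185\right) 415 = -76775$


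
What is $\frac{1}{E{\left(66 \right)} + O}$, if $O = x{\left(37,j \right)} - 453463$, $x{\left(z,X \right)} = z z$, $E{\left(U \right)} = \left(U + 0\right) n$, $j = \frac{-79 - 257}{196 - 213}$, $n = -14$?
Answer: $- \frac{1}{453018} \approx -2.2074 \cdot 10^{-6}$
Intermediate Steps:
$j = \frac{336}{17}$ ($j = - \frac{336}{-17} = \left(-336\right) \left(- \frac{1}{17}\right) = \frac{336}{17} \approx 19.765$)
$E{\left(U \right)} = - 14 U$ ($E{\left(U \right)} = \left(U + 0\right) \left(-14\right) = U \left(-14\right) = - 14 U$)
$x{\left(z,X \right)} = z^{2}$
$O = -452094$ ($O = 37^{2} - 453463 = 1369 - 453463 = -452094$)
$\frac{1}{E{\left(66 \right)} + O} = \frac{1}{\left(-14\right) 66 - 452094} = \frac{1}{-924 - 452094} = \frac{1}{-453018} = - \frac{1}{453018}$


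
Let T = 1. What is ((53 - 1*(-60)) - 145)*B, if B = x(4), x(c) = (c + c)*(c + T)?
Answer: -1280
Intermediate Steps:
x(c) = 2*c*(1 + c) (x(c) = (c + c)*(c + 1) = (2*c)*(1 + c) = 2*c*(1 + c))
B = 40 (B = 2*4*(1 + 4) = 2*4*5 = 40)
((53 - 1*(-60)) - 145)*B = ((53 - 1*(-60)) - 145)*40 = ((53 + 60) - 145)*40 = (113 - 145)*40 = -32*40 = -1280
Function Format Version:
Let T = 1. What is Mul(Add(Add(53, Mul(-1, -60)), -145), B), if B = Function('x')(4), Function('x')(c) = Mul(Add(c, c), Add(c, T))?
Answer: -1280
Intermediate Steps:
Function('x')(c) = Mul(2, c, Add(1, c)) (Function('x')(c) = Mul(Add(c, c), Add(c, 1)) = Mul(Mul(2, c), Add(1, c)) = Mul(2, c, Add(1, c)))
B = 40 (B = Mul(2, 4, Add(1, 4)) = Mul(2, 4, 5) = 40)
Mul(Add(Add(53, Mul(-1, -60)), -145), B) = Mul(Add(Add(53, Mul(-1, -60)), -145), 40) = Mul(Add(Add(53, 60), -145), 40) = Mul(Add(113, -145), 40) = Mul(-32, 40) = -1280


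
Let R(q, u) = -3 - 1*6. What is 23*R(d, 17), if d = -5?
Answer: -207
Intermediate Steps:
R(q, u) = -9 (R(q, u) = -3 - 6 = -9)
23*R(d, 17) = 23*(-9) = -207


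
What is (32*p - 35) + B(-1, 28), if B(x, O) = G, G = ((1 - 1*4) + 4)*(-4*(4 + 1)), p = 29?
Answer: 873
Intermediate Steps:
G = -20 (G = ((1 - 4) + 4)*(-4*5) = (-3 + 4)*(-20) = 1*(-20) = -20)
B(x, O) = -20
(32*p - 35) + B(-1, 28) = (32*29 - 35) - 20 = (928 - 35) - 20 = 893 - 20 = 873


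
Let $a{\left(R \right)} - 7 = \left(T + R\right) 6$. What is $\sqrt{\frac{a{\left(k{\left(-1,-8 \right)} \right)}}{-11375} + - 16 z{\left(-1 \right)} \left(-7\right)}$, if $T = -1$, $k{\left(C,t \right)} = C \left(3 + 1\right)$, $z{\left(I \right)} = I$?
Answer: $\frac{3 i \sqrt{64406615}}{2275} \approx 10.583 i$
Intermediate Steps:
$k{\left(C,t \right)} = 4 C$ ($k{\left(C,t \right)} = C 4 = 4 C$)
$a{\left(R \right)} = 1 + 6 R$ ($a{\left(R \right)} = 7 + \left(-1 + R\right) 6 = 7 + \left(-6 + 6 R\right) = 1 + 6 R$)
$\sqrt{\frac{a{\left(k{\left(-1,-8 \right)} \right)}}{-11375} + - 16 z{\left(-1 \right)} \left(-7\right)} = \sqrt{\frac{1 + 6 \cdot 4 \left(-1\right)}{-11375} + \left(-16\right) \left(-1\right) \left(-7\right)} = \sqrt{\left(1 + 6 \left(-4\right)\right) \left(- \frac{1}{11375}\right) + 16 \left(-7\right)} = \sqrt{\left(1 - 24\right) \left(- \frac{1}{11375}\right) - 112} = \sqrt{\left(-23\right) \left(- \frac{1}{11375}\right) - 112} = \sqrt{\frac{23}{11375} - 112} = \sqrt{- \frac{1273977}{11375}} = \frac{3 i \sqrt{64406615}}{2275}$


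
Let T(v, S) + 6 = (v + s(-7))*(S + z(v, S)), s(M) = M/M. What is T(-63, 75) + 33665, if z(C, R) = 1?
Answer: 28947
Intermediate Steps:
s(M) = 1
T(v, S) = -6 + (1 + S)*(1 + v) (T(v, S) = -6 + (v + 1)*(S + 1) = -6 + (1 + v)*(1 + S) = -6 + (1 + S)*(1 + v))
T(-63, 75) + 33665 = (-5 + 75 - 63 + 75*(-63)) + 33665 = (-5 + 75 - 63 - 4725) + 33665 = -4718 + 33665 = 28947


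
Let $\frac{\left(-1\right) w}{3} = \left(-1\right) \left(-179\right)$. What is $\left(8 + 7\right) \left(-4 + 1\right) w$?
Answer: $24165$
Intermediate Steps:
$w = -537$ ($w = - 3 \left(\left(-1\right) \left(-179\right)\right) = \left(-3\right) 179 = -537$)
$\left(8 + 7\right) \left(-4 + 1\right) w = \left(8 + 7\right) \left(-4 + 1\right) \left(-537\right) = 15 \left(-3\right) \left(-537\right) = \left(-45\right) \left(-537\right) = 24165$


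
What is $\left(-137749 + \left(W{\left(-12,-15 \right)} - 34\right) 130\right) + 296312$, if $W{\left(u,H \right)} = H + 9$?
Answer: $153363$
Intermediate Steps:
$W{\left(u,H \right)} = 9 + H$
$\left(-137749 + \left(W{\left(-12,-15 \right)} - 34\right) 130\right) + 296312 = \left(-137749 + \left(\left(9 - 15\right) - 34\right) 130\right) + 296312 = \left(-137749 + \left(-6 - 34\right) 130\right) + 296312 = \left(-137749 - 5200\right) + 296312 = -142949 + 296312 = 153363$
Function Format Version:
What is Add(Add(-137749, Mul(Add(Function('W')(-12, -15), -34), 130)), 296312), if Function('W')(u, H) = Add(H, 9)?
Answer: 153363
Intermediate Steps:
Function('W')(u, H) = Add(9, H)
Add(Add(-137749, Mul(Add(Function('W')(-12, -15), -34), 130)), 296312) = Add(Add(-137749, Mul(Add(Add(9, -15), -34), 130)), 296312) = Add(Add(-137749, Mul(Add(-6, -34), 130)), 296312) = Add(Add(-137749, Mul(-40, 130)), 296312) = Add(Add(-137749, -5200), 296312) = Add(-142949, 296312) = 153363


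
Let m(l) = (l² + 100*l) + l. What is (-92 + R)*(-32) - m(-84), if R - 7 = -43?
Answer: 5524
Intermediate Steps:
R = -36 (R = 7 - 43 = -36)
m(l) = l² + 101*l
(-92 + R)*(-32) - m(-84) = (-92 - 36)*(-32) - (-84)*(101 - 84) = -128*(-32) - (-84)*17 = 4096 - 1*(-1428) = 4096 + 1428 = 5524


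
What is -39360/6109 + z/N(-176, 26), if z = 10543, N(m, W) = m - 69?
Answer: -1806107/36505 ≈ -49.476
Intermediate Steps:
N(m, W) = -69 + m
-39360/6109 + z/N(-176, 26) = -39360/6109 + 10543/(-69 - 176) = -39360*1/6109 + 10543/(-245) = -960/149 + 10543*(-1/245) = -960/149 - 10543/245 = -1806107/36505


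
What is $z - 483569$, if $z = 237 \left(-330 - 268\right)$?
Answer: $-625295$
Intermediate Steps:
$z = -141726$ ($z = 237 \left(-598\right) = -141726$)
$z - 483569 = -141726 - 483569 = -625295$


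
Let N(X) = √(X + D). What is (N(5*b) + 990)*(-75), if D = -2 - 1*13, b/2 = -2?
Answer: -74250 - 75*I*√35 ≈ -74250.0 - 443.71*I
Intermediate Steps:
b = -4 (b = 2*(-2) = -4)
D = -15 (D = -2 - 13 = -15)
N(X) = √(-15 + X) (N(X) = √(X - 15) = √(-15 + X))
(N(5*b) + 990)*(-75) = (√(-15 + 5*(-4)) + 990)*(-75) = (√(-15 - 20) + 990)*(-75) = (√(-35) + 990)*(-75) = (I*√35 + 990)*(-75) = (990 + I*√35)*(-75) = -74250 - 75*I*√35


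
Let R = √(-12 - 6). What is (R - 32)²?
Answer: 1006 - 192*I*√2 ≈ 1006.0 - 271.53*I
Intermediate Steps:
R = 3*I*√2 (R = √(-18) = 3*I*√2 ≈ 4.2426*I)
(R - 32)² = (3*I*√2 - 32)² = (-32 + 3*I*√2)²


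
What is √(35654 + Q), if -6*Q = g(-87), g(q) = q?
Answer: √142674/2 ≈ 188.86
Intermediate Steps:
Q = 29/2 (Q = -⅙*(-87) = 29/2 ≈ 14.500)
√(35654 + Q) = √(35654 + 29/2) = √(71337/2) = √142674/2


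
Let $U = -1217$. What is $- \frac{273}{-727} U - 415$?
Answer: $- \frac{633946}{727} \approx -872.0$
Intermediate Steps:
$- \frac{273}{-727} U - 415 = - \frac{273}{-727} \left(-1217\right) - 415 = \left(-273\right) \left(- \frac{1}{727}\right) \left(-1217\right) - 415 = \frac{273}{727} \left(-1217\right) - 415 = - \frac{332241}{727} - 415 = - \frac{633946}{727}$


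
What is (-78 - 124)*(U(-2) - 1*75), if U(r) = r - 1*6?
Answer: 16766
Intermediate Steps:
U(r) = -6 + r (U(r) = r - 6 = -6 + r)
(-78 - 124)*(U(-2) - 1*75) = (-78 - 124)*((-6 - 2) - 1*75) = -202*(-8 - 75) = -202*(-83) = 16766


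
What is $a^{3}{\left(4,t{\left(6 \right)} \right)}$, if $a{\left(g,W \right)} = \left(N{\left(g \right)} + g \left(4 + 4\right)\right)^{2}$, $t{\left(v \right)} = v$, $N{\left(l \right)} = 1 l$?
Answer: $2176782336$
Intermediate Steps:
$N{\left(l \right)} = l$
$a{\left(g,W \right)} = 81 g^{2}$ ($a{\left(g,W \right)} = \left(g + g \left(4 + 4\right)\right)^{2} = \left(g + g 8\right)^{2} = \left(g + 8 g\right)^{2} = \left(9 g\right)^{2} = 81 g^{2}$)
$a^{3}{\left(4,t{\left(6 \right)} \right)} = \left(81 \cdot 4^{2}\right)^{3} = \left(81 \cdot 16\right)^{3} = 1296^{3} = 2176782336$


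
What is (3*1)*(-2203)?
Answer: -6609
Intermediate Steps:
(3*1)*(-2203) = 3*(-2203) = -6609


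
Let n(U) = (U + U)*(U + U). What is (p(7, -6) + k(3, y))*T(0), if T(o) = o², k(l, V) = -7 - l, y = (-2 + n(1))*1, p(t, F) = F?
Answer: 0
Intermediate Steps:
n(U) = 4*U² (n(U) = (2*U)*(2*U) = 4*U²)
y = 2 (y = (-2 + 4*1²)*1 = (-2 + 4*1)*1 = (-2 + 4)*1 = 2*1 = 2)
(p(7, -6) + k(3, y))*T(0) = (-6 + (-7 - 1*3))*0² = (-6 + (-7 - 3))*0 = (-6 - 10)*0 = -16*0 = 0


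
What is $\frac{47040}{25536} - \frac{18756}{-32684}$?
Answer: $\frac{375076}{155249} \approx 2.416$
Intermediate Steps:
$\frac{47040}{25536} - \frac{18756}{-32684} = 47040 \cdot \frac{1}{25536} - - \frac{4689}{8171} = \frac{35}{19} + \frac{4689}{8171} = \frac{375076}{155249}$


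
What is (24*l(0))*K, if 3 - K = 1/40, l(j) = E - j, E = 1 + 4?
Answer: 357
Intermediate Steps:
E = 5
l(j) = 5 - j
K = 119/40 (K = 3 - 1/40 = 119/40 ≈ 2.9750)
(24*l(0))*K = (24*(5 - 1*0))*(119/40) = (24*(5 + 0))*(119/40) = (24*5)*(119/40) = 120*(119/40) = 357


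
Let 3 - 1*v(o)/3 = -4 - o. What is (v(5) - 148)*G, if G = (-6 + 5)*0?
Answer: 0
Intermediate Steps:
G = 0 (G = -1*0 = 0)
v(o) = 21 + 3*o (v(o) = 9 - 3*(-4 - o) = 9 + (12 + 3*o) = 21 + 3*o)
(v(5) - 148)*G = ((21 + 3*5) - 148)*0 = ((21 + 15) - 148)*0 = (36 - 148)*0 = -112*0 = 0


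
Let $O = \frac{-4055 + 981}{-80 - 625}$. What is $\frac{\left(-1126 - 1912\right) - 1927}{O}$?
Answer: $- \frac{3500325}{3074} \approx -1138.7$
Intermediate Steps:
$O = \frac{3074}{705}$ ($O = - \frac{3074}{-705} = \left(-3074\right) \left(- \frac{1}{705}\right) = \frac{3074}{705} \approx 4.3603$)
$\frac{\left(-1126 - 1912\right) - 1927}{O} = \frac{\left(-1126 - 1912\right) - 1927}{\frac{3074}{705}} = \left(-3038 - 1927\right) \frac{705}{3074} = \left(-4965\right) \frac{705}{3074} = - \frac{3500325}{3074}$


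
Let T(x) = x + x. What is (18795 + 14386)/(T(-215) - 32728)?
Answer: -33181/33158 ≈ -1.0007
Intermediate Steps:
T(x) = 2*x
(18795 + 14386)/(T(-215) - 32728) = (18795 + 14386)/(2*(-215) - 32728) = 33181/(-430 - 32728) = 33181/(-33158) = 33181*(-1/33158) = -33181/33158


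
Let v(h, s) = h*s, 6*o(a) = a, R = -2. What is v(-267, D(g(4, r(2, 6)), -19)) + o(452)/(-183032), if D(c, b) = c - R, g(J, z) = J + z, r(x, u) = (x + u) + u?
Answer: -1466086433/274548 ≈ -5340.0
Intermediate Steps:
r(x, u) = x + 2*u (r(x, u) = (u + x) + u = x + 2*u)
o(a) = a/6
D(c, b) = 2 + c (D(c, b) = c - 1*(-2) = c + 2 = 2 + c)
v(-267, D(g(4, r(2, 6)), -19)) + o(452)/(-183032) = -267*(2 + (4 + (2 + 2*6))) + ((⅙)*452)/(-183032) = -267*(2 + (4 + (2 + 12))) + (226/3)*(-1/183032) = -267*(2 + (4 + 14)) - 113/274548 = -267*(2 + 18) - 113/274548 = -267*20 - 113/274548 = -5340 - 113/274548 = -1466086433/274548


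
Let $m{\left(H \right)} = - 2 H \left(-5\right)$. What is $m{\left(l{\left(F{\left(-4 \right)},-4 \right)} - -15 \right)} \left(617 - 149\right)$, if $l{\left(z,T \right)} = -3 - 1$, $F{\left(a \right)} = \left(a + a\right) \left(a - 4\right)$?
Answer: $51480$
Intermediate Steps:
$F{\left(a \right)} = 2 a \left(-4 + a\right)$
$l{\left(z,T \right)} = -4$
$m{\left(H \right)} = 10 H$
$m{\left(l{\left(F{\left(-4 \right)},-4 \right)} - -15 \right)} \left(617 - 149\right) = 10 \left(-4 - -15\right) \left(617 - 149\right) = 10 \left(-4 + 15\right) 468 = 10 \cdot 11 \cdot 468 = 110 \cdot 468 = 51480$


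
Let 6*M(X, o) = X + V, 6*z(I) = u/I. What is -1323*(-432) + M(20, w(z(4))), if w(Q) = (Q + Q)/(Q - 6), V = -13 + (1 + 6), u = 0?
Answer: 1714615/3 ≈ 5.7154e+5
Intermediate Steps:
V = -6 (V = -13 + 7 = -6)
z(I) = 0 (z(I) = (0/I)/6 = (⅙)*0 = 0)
w(Q) = 2*Q/(-6 + Q) (w(Q) = (2*Q)/(-6 + Q) = 2*Q/(-6 + Q))
M(X, o) = -1 + X/6 (M(X, o) = (X - 6)/6 = (-6 + X)/6 = -1 + X/6)
-1323*(-432) + M(20, w(z(4))) = -1323*(-432) + (-1 + (⅙)*20) = 571536 + (-1 + 10/3) = 571536 + 7/3 = 1714615/3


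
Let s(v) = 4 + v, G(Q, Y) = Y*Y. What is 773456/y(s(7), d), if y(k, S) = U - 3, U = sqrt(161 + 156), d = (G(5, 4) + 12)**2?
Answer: 580092/77 + 193364*sqrt(317)/77 ≈ 52245.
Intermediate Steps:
G(Q, Y) = Y**2
d = 784 (d = (4**2 + 12)**2 = (16 + 12)**2 = 28**2 = 784)
U = sqrt(317) ≈ 17.805
y(k, S) = -3 + sqrt(317) (y(k, S) = sqrt(317) - 3 = -3 + sqrt(317))
773456/y(s(7), d) = 773456/(-3 + sqrt(317))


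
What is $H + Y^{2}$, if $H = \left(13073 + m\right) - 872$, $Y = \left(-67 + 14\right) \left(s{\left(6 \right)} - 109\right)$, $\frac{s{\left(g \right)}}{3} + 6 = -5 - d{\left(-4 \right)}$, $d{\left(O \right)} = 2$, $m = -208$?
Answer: $61540329$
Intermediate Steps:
$s{\left(g \right)} = -39$ ($s{\left(g \right)} = -18 + 3 \left(-5 - 2\right) = -18 + 3 \left(-7\right) = -18 - 21 = -39$)
$Y = 7844$ ($Y = \left(-67 + 14\right) \left(-39 - 109\right) = \left(-53\right) \left(-148\right) = 7844$)
$H = 11993$ ($H = \left(13073 - 208\right) - 872 = 12865 - 872 = 11993$)
$H + Y^{2} = 11993 + 7844^{2} = 11993 + 61528336 = 61540329$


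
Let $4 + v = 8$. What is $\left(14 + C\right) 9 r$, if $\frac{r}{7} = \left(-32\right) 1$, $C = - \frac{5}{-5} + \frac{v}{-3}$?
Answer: $-27552$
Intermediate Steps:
$v = 4$ ($v = -4 + 8 = 4$)
$C = - \frac{1}{3}$ ($C = - \frac{5}{-5} + \frac{4}{-3} = \left(-5\right) \left(- \frac{1}{5}\right) + 4 \left(- \frac{1}{3}\right) = 1 - \frac{4}{3} = - \frac{1}{3} \approx -0.33333$)
$r = -224$ ($r = 7 \left(\left(-32\right) 1\right) = 7 \left(-32\right) = -224$)
$\left(14 + C\right) 9 r = \left(14 - \frac{1}{3}\right) 9 \left(-224\right) = \frac{41}{3} \cdot 9 \left(-224\right) = 123 \left(-224\right) = -27552$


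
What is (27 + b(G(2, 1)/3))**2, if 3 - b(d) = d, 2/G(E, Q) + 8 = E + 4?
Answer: 8281/9 ≈ 920.11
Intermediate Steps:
G(E, Q) = 2/(-4 + E) (G(E, Q) = 2/(-8 + (E + 4)) = 2/(-8 + (4 + E)) = 2/(-4 + E))
b(d) = 3 - d
(27 + b(G(2, 1)/3))**2 = (27 + (3 - 2/(-4 + 2)/3))**2 = (27 + (3 - 2/(-2)/3))**2 = (27 + (3 - 2*(-1/2)/3))**2 = (27 + (3 - (-1)/3))**2 = (27 + (3 - 1*(-1/3)))**2 = (27 + (3 + 1/3))**2 = (27 + 10/3)**2 = (91/3)**2 = 8281/9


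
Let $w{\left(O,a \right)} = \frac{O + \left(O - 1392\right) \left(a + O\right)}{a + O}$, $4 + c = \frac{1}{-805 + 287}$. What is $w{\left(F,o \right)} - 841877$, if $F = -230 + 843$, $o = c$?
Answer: $- \frac{265824786882}{315461} \approx -8.4266 \cdot 10^{5}$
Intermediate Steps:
$c = - \frac{2073}{518}$ ($c = -4 + \frac{1}{-805 + 287} = -4 + \frac{1}{-518} = -4 - \frac{1}{518} = - \frac{2073}{518} \approx -4.0019$)
$o = - \frac{2073}{518} \approx -4.0019$
$F = 613$
$w{\left(O,a \right)} = \frac{O + \left(-1392 + O\right) \left(O + a\right)}{O + a}$
$w{\left(F,o \right)} - 841877 = \frac{613^{2} - - \frac{1442808}{259} - 852683 + 613 \left(- \frac{2073}{518}\right)}{613 - \frac{2073}{518}} - 841877 = \frac{375769 + \frac{1442808}{259} - 852683 - \frac{1270749}{518}}{\frac{315461}{518}} - 841877 = \frac{518}{315461} \left(- \frac{245426585}{518}\right) - 841877 = - \frac{245426585}{315461} - 841877 = - \frac{265824786882}{315461}$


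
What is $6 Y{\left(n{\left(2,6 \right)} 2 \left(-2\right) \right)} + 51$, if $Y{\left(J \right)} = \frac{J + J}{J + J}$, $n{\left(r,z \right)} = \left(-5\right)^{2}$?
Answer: $57$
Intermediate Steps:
$n{\left(r,z \right)} = 25$
$Y{\left(J \right)} = 1$ ($Y{\left(J \right)} = \frac{2 J}{2 J} = 2 J \frac{1}{2 J} = 1$)
$6 Y{\left(n{\left(2,6 \right)} 2 \left(-2\right) \right)} + 51 = 6 \cdot 1 + 51 = 6 + 51 = 57$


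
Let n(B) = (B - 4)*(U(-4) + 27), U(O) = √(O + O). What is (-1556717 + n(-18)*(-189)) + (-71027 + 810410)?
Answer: -705068 + 8316*I*√2 ≈ -7.0507e+5 + 11761.0*I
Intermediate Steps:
U(O) = √2*√O (U(O) = √(2*O) = √2*√O)
n(B) = (-4 + B)*(27 + 2*I*√2) (n(B) = (B - 4)*(√2*√(-4) + 27) = (-4 + B)*(√2*(2*I) + 27) = (-4 + B)*(2*I*√2 + 27) = (-4 + B)*(27 + 2*I*√2))
(-1556717 + n(-18)*(-189)) + (-71027 + 810410) = (-1556717 + (-108 + 27*(-18) - 8*I*√2 + 2*I*(-18)*√2)*(-189)) + (-71027 + 810410) = (-1556717 + (-108 - 486 - 8*I*√2 - 36*I*√2)*(-189)) + 739383 = (-1556717 + (-594 - 44*I*√2)*(-189)) + 739383 = (-1556717 + (112266 + 8316*I*√2)) + 739383 = (-1444451 + 8316*I*√2) + 739383 = -705068 + 8316*I*√2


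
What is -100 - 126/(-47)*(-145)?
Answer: -22970/47 ≈ -488.72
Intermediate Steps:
-100 - 126/(-47)*(-145) = -100 - 126*(-1/47)*(-145) = -100 + (126/47)*(-145) = -100 - 18270/47 = -22970/47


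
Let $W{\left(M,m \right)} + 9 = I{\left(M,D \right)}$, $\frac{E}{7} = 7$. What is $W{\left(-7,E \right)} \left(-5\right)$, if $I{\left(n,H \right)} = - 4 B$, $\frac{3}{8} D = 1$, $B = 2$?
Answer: $85$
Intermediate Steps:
$D = \frac{8}{3}$ ($D = \frac{8}{3} \cdot 1 = \frac{8}{3} \approx 2.6667$)
$I{\left(n,H \right)} = -8$ ($I{\left(n,H \right)} = \left(-4\right) 2 = -8$)
$E = 49$ ($E = 7 \cdot 7 = 49$)
$W{\left(M,m \right)} = -17$ ($W{\left(M,m \right)} = -9 - 8 = -17$)
$W{\left(-7,E \right)} \left(-5\right) = \left(-17\right) \left(-5\right) = 85$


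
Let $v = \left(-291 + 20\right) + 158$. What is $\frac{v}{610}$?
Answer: $- \frac{113}{610} \approx -0.18525$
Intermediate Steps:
$v = -113$ ($v = -271 + 158 = -113$)
$\frac{v}{610} = - \frac{113}{610}$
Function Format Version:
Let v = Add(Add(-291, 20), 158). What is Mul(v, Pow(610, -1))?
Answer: Rational(-113, 610) ≈ -0.18525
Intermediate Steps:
v = -113 (v = Add(-271, 158) = -113)
Mul(v, Pow(610, -1)) = Mul(-113, Pow(610, -1)) = Mul(-113, Rational(1, 610)) = Rational(-113, 610)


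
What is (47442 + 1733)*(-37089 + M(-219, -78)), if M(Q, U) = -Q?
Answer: -1813082250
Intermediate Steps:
(47442 + 1733)*(-37089 + M(-219, -78)) = (47442 + 1733)*(-37089 - 1*(-219)) = 49175*(-37089 + 219) = 49175*(-36870) = -1813082250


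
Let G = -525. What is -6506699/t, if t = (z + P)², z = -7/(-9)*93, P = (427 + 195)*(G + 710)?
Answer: -58560291/119319812329 ≈ -0.00049078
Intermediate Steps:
P = 115070 (P = (427 + 195)*(-525 + 710) = 622*185 = 115070)
z = 217/3 (z = -7*(-⅑)*93 = (7/9)*93 = 217/3 ≈ 72.333)
t = 119319812329/9 (t = (217/3 + 115070)² = (345427/3)² = 119319812329/9 ≈ 1.3258e+10)
-6506699/t = -6506699/119319812329/9 = -6506699*9/119319812329 = -58560291/119319812329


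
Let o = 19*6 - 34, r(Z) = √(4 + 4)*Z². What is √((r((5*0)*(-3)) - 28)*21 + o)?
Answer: 2*I*√127 ≈ 22.539*I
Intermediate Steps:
r(Z) = 2*√2*Z² (r(Z) = √8*Z² = (2*√2)*Z² = 2*√2*Z²)
o = 80 (o = 114 - 34 = 80)
√((r((5*0)*(-3)) - 28)*21 + o) = √((2*√2*((5*0)*(-3))² - 28)*21 + 80) = √((2*√2*(0*(-3))² - 28)*21 + 80) = √((2*√2*0² - 28)*21 + 80) = √((2*√2*0 - 28)*21 + 80) = √((0 - 28)*21 + 80) = √(-28*21 + 80) = √(-588 + 80) = √(-508) = 2*I*√127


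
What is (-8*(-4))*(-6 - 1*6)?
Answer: -384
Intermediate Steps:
(-8*(-4))*(-6 - 1*6) = 32*(-6 - 6) = 32*(-12) = -384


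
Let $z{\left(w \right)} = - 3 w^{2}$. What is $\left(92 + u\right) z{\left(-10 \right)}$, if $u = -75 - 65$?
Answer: $14400$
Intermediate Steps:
$u = -140$
$\left(92 + u\right) z{\left(-10 \right)} = \left(92 - 140\right) \left(- 3 \left(-10\right)^{2}\right) = - 48 \left(\left(-3\right) 100\right) = \left(-48\right) \left(-300\right) = 14400$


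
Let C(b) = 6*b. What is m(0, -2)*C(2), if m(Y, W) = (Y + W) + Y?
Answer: -24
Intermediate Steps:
m(Y, W) = W + 2*Y (m(Y, W) = (W + Y) + Y = W + 2*Y)
m(0, -2)*C(2) = (-2 + 2*0)*(6*2) = (-2 + 0)*12 = -2*12 = -24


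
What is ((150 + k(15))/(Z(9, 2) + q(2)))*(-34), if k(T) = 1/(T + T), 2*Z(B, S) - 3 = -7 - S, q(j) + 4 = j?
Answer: 76517/75 ≈ 1020.2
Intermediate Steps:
q(j) = -4 + j
Z(B, S) = -2 - S/2 (Z(B, S) = 3/2 + (-7 - S)/2 = 3/2 + (-7/2 - S/2) = -2 - S/2)
k(T) = 1/(2*T)
((150 + k(15))/(Z(9, 2) + q(2)))*(-34) = ((150 + (½)/15)/((-2 - ½*2) + (-4 + 2)))*(-34) = ((150 + (½)*(1/15))/((-2 - 1) - 2))*(-34) = ((150 + 1/30)/(-3 - 2))*(-34) = ((4501/30)/(-5))*(-34) = ((4501/30)*(-⅕))*(-34) = -4501/150*(-34) = 76517/75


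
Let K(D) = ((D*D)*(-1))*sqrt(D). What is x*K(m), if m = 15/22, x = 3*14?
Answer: -4725*sqrt(330)/5324 ≈ -16.122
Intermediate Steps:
x = 42
m = 15/22 (m = 15*(1/22) = 15/22 ≈ 0.68182)
K(D) = -D**(5/2) (K(D) = (D**2*(-1))*sqrt(D) = (-D**2)*sqrt(D) = -D**(5/2))
x*K(m) = 42*(-(15/22)**(5/2)) = 42*(-225*sqrt(330)/10648) = -4725*sqrt(330)/5324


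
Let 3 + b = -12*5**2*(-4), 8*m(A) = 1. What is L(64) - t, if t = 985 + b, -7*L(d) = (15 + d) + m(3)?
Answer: -122825/56 ≈ -2193.3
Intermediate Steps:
m(A) = 1/8 (m(A) = (1/8)*1 = 1/8)
L(d) = -121/56 - d/7 (L(d) = -((15 + d) + 1/8)/7 = -(121/8 + d)/7 = -121/56 - d/7)
b = 1197 (b = -3 - 12*5**2*(-4) = -3 - 12*25*(-4) = -3 - 300*(-4) = -3 + 1200 = 1197)
t = 2182 (t = 985 + 1197 = 2182)
L(64) - t = (-121/56 - 1/7*64) - 1*2182 = (-121/56 - 64/7) - 2182 = -633/56 - 2182 = -122825/56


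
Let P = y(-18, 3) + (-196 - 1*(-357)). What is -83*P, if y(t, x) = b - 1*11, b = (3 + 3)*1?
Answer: -12948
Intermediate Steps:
b = 6 (b = 6*1 = 6)
y(t, x) = -5 (y(t, x) = 6 - 1*11 = 6 - 11 = -5)
P = 156 (P = -5 + (-196 - 1*(-357)) = -5 + (-196 + 357) = -5 + 161 = 156)
-83*P = -83*156 = -12948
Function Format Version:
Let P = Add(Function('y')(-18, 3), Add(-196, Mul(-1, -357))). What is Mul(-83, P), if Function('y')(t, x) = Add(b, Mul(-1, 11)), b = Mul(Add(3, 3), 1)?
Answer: -12948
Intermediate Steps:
b = 6 (b = Mul(6, 1) = 6)
Function('y')(t, x) = -5 (Function('y')(t, x) = Add(6, Mul(-1, 11)) = Add(6, -11) = -5)
P = 156 (P = Add(-5, Add(-196, Mul(-1, -357))) = Add(-5, Add(-196, 357)) = Add(-5, 161) = 156)
Mul(-83, P) = Mul(-83, 156) = -12948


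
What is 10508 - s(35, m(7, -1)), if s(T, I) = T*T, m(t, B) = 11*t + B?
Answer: 9283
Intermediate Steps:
m(t, B) = B + 11*t
s(T, I) = T²
10508 - s(35, m(7, -1)) = 10508 - 1*35² = 10508 - 1*1225 = 10508 - 1225 = 9283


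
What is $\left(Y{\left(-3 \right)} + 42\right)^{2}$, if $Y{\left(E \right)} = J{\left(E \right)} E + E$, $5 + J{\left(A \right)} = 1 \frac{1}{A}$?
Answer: $3025$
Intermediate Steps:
$J{\left(A \right)} = -5 + \frac{1}{A}$ ($J{\left(A \right)} = -5 + 1 \frac{1}{A} = -5 + \frac{1}{A}$)
$Y{\left(E \right)} = E + E \left(-5 + \frac{1}{E}\right)$ ($Y{\left(E \right)} = \left(-5 + \frac{1}{E}\right) E + E = E \left(-5 + \frac{1}{E}\right) + E = E + E \left(-5 + \frac{1}{E}\right)$)
$\left(Y{\left(-3 \right)} + 42\right)^{2} = \left(\left(1 - -12\right) + 42\right)^{2} = \left(\left(1 + 12\right) + 42\right)^{2} = \left(13 + 42\right)^{2} = 55^{2} = 3025$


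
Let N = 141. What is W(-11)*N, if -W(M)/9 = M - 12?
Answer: 29187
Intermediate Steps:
W(M) = 108 - 9*M (W(M) = -9*(M - 12) = -9*(-12 + M) = 108 - 9*M)
W(-11)*N = (108 - 9*(-11))*141 = (108 + 99)*141 = 207*141 = 29187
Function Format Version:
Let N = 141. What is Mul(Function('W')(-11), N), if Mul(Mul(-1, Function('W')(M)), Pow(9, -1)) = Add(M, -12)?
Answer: 29187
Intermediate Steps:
Function('W')(M) = Add(108, Mul(-9, M)) (Function('W')(M) = Mul(-9, Add(M, -12)) = Mul(-9, Add(-12, M)) = Add(108, Mul(-9, M)))
Mul(Function('W')(-11), N) = Mul(Add(108, Mul(-9, -11)), 141) = Mul(Add(108, 99), 141) = Mul(207, 141) = 29187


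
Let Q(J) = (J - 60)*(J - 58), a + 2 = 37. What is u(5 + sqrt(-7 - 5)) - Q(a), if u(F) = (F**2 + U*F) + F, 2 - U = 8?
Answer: -587 + 10*I*sqrt(3) ≈ -587.0 + 17.32*I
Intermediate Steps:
U = -6 (U = 2 - 1*8 = 2 - 8 = -6)
a = 35 (a = -2 + 37 = 35)
Q(J) = (-60 + J)*(-58 + J)
u(F) = F**2 - 5*F (u(F) = (F**2 - 6*F) + F = F**2 - 5*F)
u(5 + sqrt(-7 - 5)) - Q(a) = (5 + sqrt(-7 - 5))*(-5 + (5 + sqrt(-7 - 5))) - (3480 + 35**2 - 118*35) = (5 + sqrt(-12))*(-5 + (5 + sqrt(-12))) - (3480 + 1225 - 4130) = (5 + 2*I*sqrt(3))*(-5 + (5 + 2*I*sqrt(3))) - 1*575 = (5 + 2*I*sqrt(3))*(2*I*sqrt(3)) - 575 = 2*I*sqrt(3)*(5 + 2*I*sqrt(3)) - 575 = -575 + 2*I*sqrt(3)*(5 + 2*I*sqrt(3))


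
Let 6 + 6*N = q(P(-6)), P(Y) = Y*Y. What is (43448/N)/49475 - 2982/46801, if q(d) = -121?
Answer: -30937334238/294065893325 ≈ -0.10521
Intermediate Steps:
P(Y) = Y²
N = -127/6 (N = -1 + (⅙)*(-121) = -1 - 121/6 = -127/6 ≈ -21.167)
(43448/N)/49475 - 2982/46801 = (43448/(-127/6))/49475 - 2982/46801 = (43448*(-6/127))*(1/49475) - 2982*1/46801 = -260688/127*1/49475 - 2982/46801 = -260688/6283325 - 2982/46801 = -30937334238/294065893325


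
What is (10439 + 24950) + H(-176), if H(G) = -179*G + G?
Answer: 66717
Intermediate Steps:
H(G) = -178*G
(10439 + 24950) + H(-176) = (10439 + 24950) - 178*(-176) = 35389 + 31328 = 66717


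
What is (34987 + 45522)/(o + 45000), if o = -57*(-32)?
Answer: 80509/46824 ≈ 1.7194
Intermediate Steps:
o = 1824
(34987 + 45522)/(o + 45000) = (34987 + 45522)/(1824 + 45000) = 80509/46824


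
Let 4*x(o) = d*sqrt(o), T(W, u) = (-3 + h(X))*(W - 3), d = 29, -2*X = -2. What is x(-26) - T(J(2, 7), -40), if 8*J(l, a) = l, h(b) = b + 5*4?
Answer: 99/2 + 29*I*sqrt(26)/4 ≈ 49.5 + 36.968*I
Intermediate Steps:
X = 1 (X = -1/2*(-2) = 1)
h(b) = 20 + b (h(b) = b + 20 = 20 + b)
J(l, a) = l/8
T(W, u) = -54 + 18*W (T(W, u) = (-3 + (20 + 1))*(W - 3) = (-3 + 21)*(-3 + W) = 18*(-3 + W) = -54 + 18*W)
x(o) = 29*sqrt(o)/4 (x(o) = (29*sqrt(o))/4 = 29*sqrt(o)/4)
x(-26) - T(J(2, 7), -40) = 29*sqrt(-26)/4 - (-54 + 18*((1/8)*2)) = 29*(I*sqrt(26))/4 - (-54 + 18*(1/4)) = 29*I*sqrt(26)/4 - (-54 + 9/2) = 29*I*sqrt(26)/4 - 1*(-99/2) = 29*I*sqrt(26)/4 + 99/2 = 99/2 + 29*I*sqrt(26)/4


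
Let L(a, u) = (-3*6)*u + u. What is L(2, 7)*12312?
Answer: -1465128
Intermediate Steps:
L(a, u) = -17*u (L(a, u) = -18*u + u = -17*u)
L(2, 7)*12312 = -17*7*12312 = -119*12312 = -1465128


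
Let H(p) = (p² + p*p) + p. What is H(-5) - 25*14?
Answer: -305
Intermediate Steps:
H(p) = p + 2*p² (H(p) = (p² + p²) + p = 2*p² + p = p + 2*p²)
H(-5) - 25*14 = -5*(1 + 2*(-5)) - 25*14 = -5*(1 - 10) - 1*350 = -5*(-9) - 350 = 45 - 350 = -305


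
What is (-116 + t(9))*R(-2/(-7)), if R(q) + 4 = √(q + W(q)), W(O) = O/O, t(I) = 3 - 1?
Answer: 456 - 342*√7/7 ≈ 326.74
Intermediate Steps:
t(I) = 2
W(O) = 1
R(q) = -4 + √(1 + q) (R(q) = -4 + √(q + 1) = -4 + √(1 + q))
(-116 + t(9))*R(-2/(-7)) = (-116 + 2)*(-4 + √(1 - 2/(-7))) = -114*(-4 + √(1 - 2*(-⅐))) = -114*(-4 + √(1 + 2/7)) = -114*(-4 + √(9/7)) = -114*(-4 + 3*√7/7) = 456 - 342*√7/7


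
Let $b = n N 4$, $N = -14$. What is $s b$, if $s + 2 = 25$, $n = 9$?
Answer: $-11592$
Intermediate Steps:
$s = 23$ ($s = -2 + 25 = 23$)
$b = -504$ ($b = 9 \left(-14\right) 4 = \left(-126\right) 4 = -504$)
$s b = 23 \left(-504\right) = -11592$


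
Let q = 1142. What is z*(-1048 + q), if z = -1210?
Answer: -113740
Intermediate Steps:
z*(-1048 + q) = -1210*(-1048 + 1142) = -1210*94 = -113740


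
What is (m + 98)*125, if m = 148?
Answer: 30750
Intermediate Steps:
(m + 98)*125 = (148 + 98)*125 = 246*125 = 30750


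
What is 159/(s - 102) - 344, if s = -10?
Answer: -38687/112 ≈ -345.42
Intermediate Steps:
159/(s - 102) - 344 = 159/(-10 - 102) - 344 = 159/(-112) - 344 = 159*(-1/112) - 344 = -159/112 - 344 = -38687/112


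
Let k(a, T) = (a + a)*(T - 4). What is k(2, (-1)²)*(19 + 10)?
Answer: -348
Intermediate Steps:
k(a, T) = 2*a*(-4 + T) (k(a, T) = (2*a)*(-4 + T) = 2*a*(-4 + T))
k(2, (-1)²)*(19 + 10) = (2*2*(-4 + (-1)²))*(19 + 10) = (2*2*(-4 + 1))*29 = (2*2*(-3))*29 = -12*29 = -348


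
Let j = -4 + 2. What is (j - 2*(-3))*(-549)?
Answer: -2196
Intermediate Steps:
j = -2
(j - 2*(-3))*(-549) = (-2 - 2*(-3))*(-549) = (-2 + 6)*(-549) = 4*(-549) = -2196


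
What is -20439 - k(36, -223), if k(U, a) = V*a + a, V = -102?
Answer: -42962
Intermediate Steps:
k(U, a) = -101*a (k(U, a) = -102*a + a = -101*a)
-20439 - k(36, -223) = -20439 - (-101)*(-223) = -20439 - 1*22523 = -20439 - 22523 = -42962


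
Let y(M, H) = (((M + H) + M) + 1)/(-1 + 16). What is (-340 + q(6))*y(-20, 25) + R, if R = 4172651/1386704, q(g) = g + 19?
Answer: 411863627/1386704 ≈ 297.01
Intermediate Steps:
q(g) = 19 + g
y(M, H) = 1/15 + H/15 + 2*M/15 (y(M, H) = (((H + M) + M) + 1)/15 = ((H + 2*M) + 1)*(1/15) = (1 + H + 2*M)*(1/15) = 1/15 + H/15 + 2*M/15)
R = 4172651/1386704 (R = 4172651*(1/1386704) = 4172651/1386704 ≈ 3.0090)
(-340 + q(6))*y(-20, 25) + R = (-340 + (19 + 6))*(1/15 + (1/15)*25 + (2/15)*(-20)) + 4172651/1386704 = (-340 + 25)*(1/15 + 5/3 - 8/3) + 4172651/1386704 = -315*(-14/15) + 4172651/1386704 = 294 + 4172651/1386704 = 411863627/1386704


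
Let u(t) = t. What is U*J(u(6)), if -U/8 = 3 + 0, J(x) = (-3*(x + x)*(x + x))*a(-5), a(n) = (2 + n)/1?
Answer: -31104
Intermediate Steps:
a(n) = 2 + n (a(n) = (2 + n)*1 = 2 + n)
J(x) = 36*x² (J(x) = (-3*(x + x)*(x + x))*(2 - 5) = -3*2*x*2*x*(-3) = -12*x²*(-3) = 36*x²)
U = -24 (U = -8*(3 + 0) = -8*3 = -24)
U*J(u(6)) = -864*6² = -864*36 = -24*1296 = -31104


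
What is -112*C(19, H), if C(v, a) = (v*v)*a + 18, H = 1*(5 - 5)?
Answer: -2016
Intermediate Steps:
H = 0 (H = 1*0 = 0)
C(v, a) = 18 + a*v**2 (C(v, a) = v**2*a + 18 = a*v**2 + 18 = 18 + a*v**2)
-112*C(19, H) = -112*(18 + 0*19**2) = -112*(18 + 0*361) = -112*(18 + 0) = -112*18 = -2016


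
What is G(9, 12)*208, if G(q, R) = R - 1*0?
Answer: 2496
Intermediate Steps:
G(q, R) = R (G(q, R) = R + 0 = R)
G(9, 12)*208 = 12*208 = 2496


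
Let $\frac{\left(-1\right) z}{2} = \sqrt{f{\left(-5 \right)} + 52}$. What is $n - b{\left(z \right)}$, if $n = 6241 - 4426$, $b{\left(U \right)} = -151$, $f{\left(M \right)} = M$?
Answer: $1966$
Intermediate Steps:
$z = - 2 \sqrt{47}$ ($z = - 2 \sqrt{-5 + 52} = - 2 \sqrt{47} \approx -13.711$)
$n = 1815$ ($n = 6241 - 4426 = 1815$)
$n - b{\left(z \right)} = 1815 - -151 = 1815 + 151 = 1966$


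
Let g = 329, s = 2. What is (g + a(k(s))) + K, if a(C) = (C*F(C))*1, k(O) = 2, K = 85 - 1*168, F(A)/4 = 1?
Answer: 254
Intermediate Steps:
F(A) = 4 (F(A) = 4*1 = 4)
K = -83 (K = 85 - 168 = -83)
a(C) = 4*C (a(C) = (C*4)*1 = (4*C)*1 = 4*C)
(g + a(k(s))) + K = (329 + 4*2) - 83 = (329 + 8) - 83 = 337 - 83 = 254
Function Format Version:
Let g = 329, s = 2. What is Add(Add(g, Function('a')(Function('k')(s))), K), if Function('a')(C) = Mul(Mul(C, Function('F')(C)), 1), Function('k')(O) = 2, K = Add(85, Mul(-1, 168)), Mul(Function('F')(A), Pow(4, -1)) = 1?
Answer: 254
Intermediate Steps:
Function('F')(A) = 4 (Function('F')(A) = Mul(4, 1) = 4)
K = -83 (K = Add(85, -168) = -83)
Function('a')(C) = Mul(4, C) (Function('a')(C) = Mul(Mul(C, 4), 1) = Mul(Mul(4, C), 1) = Mul(4, C))
Add(Add(g, Function('a')(Function('k')(s))), K) = Add(Add(329, Mul(4, 2)), -83) = Add(Add(329, 8), -83) = Add(337, -83) = 254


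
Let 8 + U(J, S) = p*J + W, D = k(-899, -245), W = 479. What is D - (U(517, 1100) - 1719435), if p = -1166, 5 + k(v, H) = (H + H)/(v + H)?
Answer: 1328058977/572 ≈ 2.3218e+6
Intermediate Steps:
k(v, H) = -5 + 2*H/(H + v) (k(v, H) = -5 + (H + H)/(v + H) = -5 + (2*H)/(H + v) = -5 + 2*H/(H + v))
D = -2615/572 (D = (-5*(-899) - 3*(-245))/(-245 - 899) = (4495 + 735)/(-1144) = -1/1144*5230 = -2615/572 ≈ -4.5717)
U(J, S) = 471 - 1166*J (U(J, S) = -8 + (-1166*J + 479) = -8 + (479 - 1166*J) = 471 - 1166*J)
D - (U(517, 1100) - 1719435) = -2615/572 - ((471 - 1166*517) - 1719435) = -2615/572 - ((471 - 602822) - 1719435) = -2615/572 - (-602351 - 1719435) = -2615/572 - 1*(-2321786) = -2615/572 + 2321786 = 1328058977/572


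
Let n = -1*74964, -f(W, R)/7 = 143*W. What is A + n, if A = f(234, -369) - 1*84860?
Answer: -394058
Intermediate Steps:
f(W, R) = -1001*W
A = -319094 (A = -1001*234 - 1*84860 = -234234 - 84860 = -319094)
n = -74964
A + n = -319094 - 74964 = -394058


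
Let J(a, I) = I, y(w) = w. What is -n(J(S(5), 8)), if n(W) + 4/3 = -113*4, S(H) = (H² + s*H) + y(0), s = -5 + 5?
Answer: 1360/3 ≈ 453.33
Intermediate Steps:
s = 0
S(H) = H² (S(H) = (H² + 0*H) + 0 = (H² + 0) + 0 = H² + 0 = H²)
n(W) = -1360/3 (n(W) = -4/3 - 113*4 = -4/3 - 452 = -1360/3)
-n(J(S(5), 8)) = -1*(-1360/3) = 1360/3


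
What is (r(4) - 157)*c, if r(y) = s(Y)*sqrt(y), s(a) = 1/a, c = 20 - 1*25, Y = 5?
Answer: 783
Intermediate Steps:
c = -5 (c = 20 - 25 = -5)
s(a) = 1/a
r(y) = sqrt(y)/5
(r(4) - 157)*c = (sqrt(4)/5 - 157)*(-5) = ((1/5)*2 - 157)*(-5) = (2/5 - 157)*(-5) = -783/5*(-5) = 783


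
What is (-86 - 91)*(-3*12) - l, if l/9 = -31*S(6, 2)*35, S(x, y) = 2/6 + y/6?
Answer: 12882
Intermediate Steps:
S(x, y) = ⅓ + y/6 (S(x, y) = 2*(⅙) + y*(⅙) = ⅓ + y/6)
l = -6510 (l = 9*(-31*(⅓ + (⅙)*2)*35) = 9*(-31*(⅓ + ⅓)*35) = 9*(-31*⅔*35) = 9*(-62/3*35) = 9*(-2170/3) = -6510)
(-86 - 91)*(-3*12) - l = (-86 - 91)*(-3*12) - 1*(-6510) = -177*(-36) + 6510 = 6372 + 6510 = 12882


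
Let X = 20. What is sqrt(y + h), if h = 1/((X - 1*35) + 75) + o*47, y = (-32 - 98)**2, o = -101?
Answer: sqrt(10937715)/30 ≈ 110.24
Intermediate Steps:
y = 16900 (y = (-130)**2 = 16900)
h = -284819/60 (h = 1/((20 - 1*35) + 75) - 101*47 = 1/((20 - 35) + 75) - 4747 = 1/(-15 + 75) - 4747 = 1/60 - 4747 = -284819/60 ≈ -4747.0)
sqrt(y + h) = sqrt(16900 - 284819/60) = sqrt(729181/60) = sqrt(10937715)/30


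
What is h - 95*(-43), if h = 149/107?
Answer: 437244/107 ≈ 4086.4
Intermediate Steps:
h = 149/107 (h = 149*(1/107) = 149/107 ≈ 1.3925)
h - 95*(-43) = 149/107 - 95*(-43) = 149/107 + 4085 = 437244/107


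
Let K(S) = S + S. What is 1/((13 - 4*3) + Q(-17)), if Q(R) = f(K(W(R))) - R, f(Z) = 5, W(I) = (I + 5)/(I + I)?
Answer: 1/23 ≈ 0.043478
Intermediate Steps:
W(I) = (5 + I)/(2*I) (W(I) = (5 + I)/((2*I)) = (5 + I)*(1/(2*I)) = (5 + I)/(2*I))
K(S) = 2*S
Q(R) = 5 - R
1/((13 - 4*3) + Q(-17)) = 1/((13 - 4*3) + (5 - 1*(-17))) = 1/((13 - 12) + (5 + 17)) = 1/(1 + 22) = 1/23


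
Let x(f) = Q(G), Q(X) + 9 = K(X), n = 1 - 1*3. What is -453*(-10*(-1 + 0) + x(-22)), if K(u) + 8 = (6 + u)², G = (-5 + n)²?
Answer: -1367154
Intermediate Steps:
n = -2 (n = 1 - 3 = -2)
G = 49 (G = (-5 - 2)² = (-7)² = 49)
K(u) = -8 + (6 + u)²
Q(X) = -17 + (6 + X)² (Q(X) = -9 + (-8 + (6 + X)²) = -17 + (6 + X)²)
x(f) = 3008 (x(f) = -17 + (6 + 49)² = -17 + 55² = -17 + 3025 = 3008)
-453*(-10*(-1 + 0) + x(-22)) = -453*(-10*(-1 + 0) + 3008) = -453*(-10*(-1) + 3008) = -453*(10 + 3008) = -453*3018 = -1367154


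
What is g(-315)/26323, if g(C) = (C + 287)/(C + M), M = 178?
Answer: 28/3606251 ≈ 7.7643e-6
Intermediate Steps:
g(C) = (287 + C)/(178 + C) (g(C) = (C + 287)/(C + 178) = (287 + C)/(178 + C))
g(-315)/26323 = ((287 - 315)/(178 - 315))/26323 = (-28/(-137))*(1/26323) = -1/137*(-28)*(1/26323) = (28/137)*(1/26323) = 28/3606251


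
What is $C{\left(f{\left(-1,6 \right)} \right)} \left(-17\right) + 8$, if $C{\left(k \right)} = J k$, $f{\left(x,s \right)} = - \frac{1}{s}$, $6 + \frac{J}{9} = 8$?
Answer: $59$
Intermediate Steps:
$J = 18$ ($J = -54 + 9 \cdot 8 = -54 + 72 = 18$)
$C{\left(k \right)} = 18 k$
$C{\left(f{\left(-1,6 \right)} \right)} \left(-17\right) + 8 = 18 \left(- \frac{1}{6}\right) \left(-17\right) + 8 = \left(-3\right) \left(-17\right) + 8 = 51 + 8 = 59$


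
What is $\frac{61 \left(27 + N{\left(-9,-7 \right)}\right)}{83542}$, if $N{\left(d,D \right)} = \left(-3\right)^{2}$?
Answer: $\frac{1098}{41771} \approx 0.026286$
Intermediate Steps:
$N{\left(d,D \right)} = 9$
$\frac{61 \left(27 + N{\left(-9,-7 \right)}\right)}{83542} = \frac{61 \left(27 + 9\right)}{83542} = 61 \cdot 36 \cdot \frac{1}{83542} = 2196 \cdot \frac{1}{83542} = \frac{1098}{41771}$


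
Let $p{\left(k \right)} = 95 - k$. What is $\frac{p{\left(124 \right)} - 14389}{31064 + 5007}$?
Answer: $- \frac{14418}{36071} \approx -0.39971$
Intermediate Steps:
$\frac{p{\left(124 \right)} - 14389}{31064 + 5007} = \frac{\left(95 - 124\right) - 14389}{31064 + 5007} = \frac{\left(95 - 124\right) - 14389}{36071} = \left(-29 - 14389\right) \frac{1}{36071} = \left(-14418\right) \frac{1}{36071} = - \frac{14418}{36071}$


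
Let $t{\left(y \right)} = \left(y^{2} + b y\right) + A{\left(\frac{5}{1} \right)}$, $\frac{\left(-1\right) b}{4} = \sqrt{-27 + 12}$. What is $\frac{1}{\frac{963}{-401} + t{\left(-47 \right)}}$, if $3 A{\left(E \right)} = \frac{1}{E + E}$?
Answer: $\frac{319345745430}{781403721243961} - \frac{27207529200 i \sqrt{15}}{781403721243961} \approx 0.00040868 - 0.00013485 i$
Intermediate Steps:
$A{\left(E \right)} = \frac{1}{6 E}$ ($A{\left(E \right)} = \frac{1}{3 \left(E + E\right)} = \frac{1}{3 \cdot 2 E} = \frac{\frac{1}{2} \frac{1}{E}}{3} = \frac{1}{6 E}$)
$b = - 4 i \sqrt{15}$ ($b = - 4 \sqrt{-27 + 12} = - 4 \sqrt{-15} = - 4 i \sqrt{15} \approx - 15.492 i$)
$t{\left(y \right)} = \frac{1}{30} + y^{2} - 4 i y \sqrt{15}$ ($t{\left(y \right)} = \left(y^{2} + - 4 i \sqrt{15} y\right) + \frac{1}{6 \cdot \frac{5}{1}} = \left(y^{2} - 4 i y \sqrt{15}\right) + \frac{1}{6 \cdot 5 \cdot 1} = \left(y^{2} - 4 i y \sqrt{15}\right) + \frac{1}{6 \cdot 5} = \left(y^{2} - 4 i y \sqrt{15}\right) + \frac{1}{6} \cdot \frac{1}{5} = \left(y^{2} - 4 i y \sqrt{15}\right) + \frac{1}{30} = \frac{1}{30} + y^{2} - 4 i y \sqrt{15}$)
$\frac{1}{\frac{963}{-401} + t{\left(-47 \right)}} = \frac{1}{\frac{963}{-401} + \left(\frac{1}{30} + \left(-47\right)^{2} - 4 i \left(-47\right) \sqrt{15}\right)} = \frac{1}{963 \left(- \frac{1}{401}\right) + \left(\frac{1}{30} + 2209 + 188 i \sqrt{15}\right)} = \frac{1}{- \frac{963}{401} + \left(\frac{66271}{30} + 188 i \sqrt{15}\right)} = \frac{1}{\frac{26545781}{12030} + 188 i \sqrt{15}}$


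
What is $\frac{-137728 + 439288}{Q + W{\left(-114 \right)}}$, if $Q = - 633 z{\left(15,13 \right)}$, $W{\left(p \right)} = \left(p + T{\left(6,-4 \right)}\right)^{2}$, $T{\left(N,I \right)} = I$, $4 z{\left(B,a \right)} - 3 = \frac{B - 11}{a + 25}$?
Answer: $\frac{22918560}{1020877} \approx 22.45$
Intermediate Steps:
$z{\left(B,a \right)} = \frac{3}{4} + \frac{-11 + B}{4 \left(25 + a\right)}$ ($z{\left(B,a \right)} = \frac{3}{4} + \frac{\left(B - 11\right) \frac{1}{a + 25}}{4} = \frac{3}{4} + \frac{\left(-11 + B\right) \frac{1}{25 + a}}{4} = \frac{3}{4} + \frac{\frac{1}{25 + a} \left(-11 + B\right)}{4} = \frac{3}{4} + \frac{-11 + B}{4 \left(25 + a\right)}$)
$W{\left(p \right)} = \left(-4 + p\right)^{2}$ ($W{\left(p \right)} = \left(p - 4\right)^{2} = \left(-4 + p\right)^{2}$)
$Q = - \frac{37347}{76}$ ($Q = - 633 \frac{64 + 15 + 3 \cdot 13}{4 \left(25 + 13\right)} = - 633 \frac{64 + 15 + 39}{4 \cdot 38} = - 633 \cdot \frac{1}{4} \cdot \frac{1}{38} \cdot 118 = \left(-633\right) \frac{59}{76} = - \frac{37347}{76} \approx -491.41$)
$\frac{-137728 + 439288}{Q + W{\left(-114 \right)}} = \frac{-137728 + 439288}{- \frac{37347}{76} + \left(-4 - 114\right)^{2}} = \frac{301560}{- \frac{37347}{76} + \left(-118\right)^{2}} = \frac{301560}{- \frac{37347}{76} + 13924} = \frac{301560}{\frac{1020877}{76}} = 301560 \cdot \frac{76}{1020877} = \frac{22918560}{1020877}$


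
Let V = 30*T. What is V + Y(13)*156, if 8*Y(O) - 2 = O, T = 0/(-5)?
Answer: 585/2 ≈ 292.50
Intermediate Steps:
T = 0 (T = 0*(-⅕) = 0)
Y(O) = ¼ + O/8
V = 0 (V = 30*0 = 0)
V + Y(13)*156 = 0 + (¼ + (⅛)*13)*156 = 0 + (¼ + 13/8)*156 = 0 + (15/8)*156 = 0 + 585/2 = 585/2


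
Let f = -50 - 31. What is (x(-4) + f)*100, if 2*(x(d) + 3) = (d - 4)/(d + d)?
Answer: -8350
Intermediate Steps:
f = -81
x(d) = -3 + (-4 + d)/(4*d) (x(d) = -3 + ((d - 4)/(d + d))/2 = -3 + ((-4 + d)/((2*d)))/2 = -3 + ((-4 + d)*(1/(2*d)))/2 = -3 + ((-4 + d)/(2*d))/2 = -3 + (-4 + d)/(4*d))
(x(-4) + f)*100 = ((-11/4 - 1/(-4)) - 81)*100 = ((-11/4 - 1*(-¼)) - 81)*100 = ((-11/4 + ¼) - 81)*100 = (-5/2 - 81)*100 = -167/2*100 = -8350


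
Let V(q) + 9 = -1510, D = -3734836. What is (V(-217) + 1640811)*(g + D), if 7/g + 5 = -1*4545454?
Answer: -27829512618870750452/4545459 ≈ -6.1225e+12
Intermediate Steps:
g = -7/4545459 (g = 7/(-5 - 1*4545454) = 7/(-5 - 4545454) = 7/(-4545459) = 7*(-1/4545459) = -7/4545459 ≈ -1.5400e-6)
V(q) = -1519 (V(q) = -9 - 1510 = -1519)
(V(-217) + 1640811)*(g + D) = (-1519 + 1640811)*(-7/4545459 - 3734836) = 1639292*(-16976543909731/4545459) = -27829512618870750452/4545459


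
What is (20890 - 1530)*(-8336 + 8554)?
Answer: 4220480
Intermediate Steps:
(20890 - 1530)*(-8336 + 8554) = 19360*218 = 4220480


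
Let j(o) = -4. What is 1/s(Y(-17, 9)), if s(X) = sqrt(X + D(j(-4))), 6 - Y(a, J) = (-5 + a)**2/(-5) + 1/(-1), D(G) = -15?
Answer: sqrt(555)/222 ≈ 0.10612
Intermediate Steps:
Y(a, J) = 7 + (-5 + a)**2/5 (Y(a, J) = 6 - ((-5 + a)**2/(-5) + 1/(-1)) = 6 - ((-5 + a)**2*(-1/5) + 1*(-1)) = 6 - (-(-5 + a)**2/5 - 1) = 6 - (-1 - (-5 + a)**2/5) = 6 + (1 + (-5 + a)**2/5) = 7 + (-5 + a)**2/5)
s(X) = sqrt(-15 + X) (s(X) = sqrt(X - 15) = sqrt(-15 + X))
1/s(Y(-17, 9)) = 1/(sqrt(-15 + (7 + (-5 - 17)**2/5))) = 1/(sqrt(-15 + (7 + (1/5)*(-22)**2))) = 1/(sqrt(-15 + (7 + (1/5)*484))) = 1/(sqrt(-15 + (7 + 484/5))) = 1/(sqrt(-15 + 519/5)) = 1/(sqrt(444/5)) = 1/(2*sqrt(555)/5) = sqrt(555)/222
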